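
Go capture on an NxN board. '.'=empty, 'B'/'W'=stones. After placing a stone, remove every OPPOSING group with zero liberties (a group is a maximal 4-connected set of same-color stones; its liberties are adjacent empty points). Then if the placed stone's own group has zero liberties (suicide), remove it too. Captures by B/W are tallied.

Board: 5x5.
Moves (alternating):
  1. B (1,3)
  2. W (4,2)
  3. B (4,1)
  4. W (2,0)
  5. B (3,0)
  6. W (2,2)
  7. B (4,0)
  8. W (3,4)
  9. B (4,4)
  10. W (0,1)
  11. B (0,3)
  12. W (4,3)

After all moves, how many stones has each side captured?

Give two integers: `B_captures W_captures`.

Answer: 0 1

Derivation:
Move 1: B@(1,3) -> caps B=0 W=0
Move 2: W@(4,2) -> caps B=0 W=0
Move 3: B@(4,1) -> caps B=0 W=0
Move 4: W@(2,0) -> caps B=0 W=0
Move 5: B@(3,0) -> caps B=0 W=0
Move 6: W@(2,2) -> caps B=0 W=0
Move 7: B@(4,0) -> caps B=0 W=0
Move 8: W@(3,4) -> caps B=0 W=0
Move 9: B@(4,4) -> caps B=0 W=0
Move 10: W@(0,1) -> caps B=0 W=0
Move 11: B@(0,3) -> caps B=0 W=0
Move 12: W@(4,3) -> caps B=0 W=1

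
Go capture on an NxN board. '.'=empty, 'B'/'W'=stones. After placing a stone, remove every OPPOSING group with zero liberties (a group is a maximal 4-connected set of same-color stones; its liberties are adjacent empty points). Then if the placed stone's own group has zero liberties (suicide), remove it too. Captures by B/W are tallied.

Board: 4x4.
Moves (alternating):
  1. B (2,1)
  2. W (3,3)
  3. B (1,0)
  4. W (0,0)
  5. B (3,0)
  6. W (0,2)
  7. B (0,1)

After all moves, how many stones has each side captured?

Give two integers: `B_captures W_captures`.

Answer: 1 0

Derivation:
Move 1: B@(2,1) -> caps B=0 W=0
Move 2: W@(3,3) -> caps B=0 W=0
Move 3: B@(1,0) -> caps B=0 W=0
Move 4: W@(0,0) -> caps B=0 W=0
Move 5: B@(3,0) -> caps B=0 W=0
Move 6: W@(0,2) -> caps B=0 W=0
Move 7: B@(0,1) -> caps B=1 W=0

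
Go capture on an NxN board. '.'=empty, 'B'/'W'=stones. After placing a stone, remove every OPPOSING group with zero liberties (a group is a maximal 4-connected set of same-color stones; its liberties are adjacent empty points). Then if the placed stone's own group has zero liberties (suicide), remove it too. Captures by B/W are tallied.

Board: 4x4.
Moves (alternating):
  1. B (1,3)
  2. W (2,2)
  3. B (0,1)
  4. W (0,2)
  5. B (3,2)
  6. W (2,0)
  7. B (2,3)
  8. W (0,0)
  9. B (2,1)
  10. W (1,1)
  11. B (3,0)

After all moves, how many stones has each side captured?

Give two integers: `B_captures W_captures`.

Move 1: B@(1,3) -> caps B=0 W=0
Move 2: W@(2,2) -> caps B=0 W=0
Move 3: B@(0,1) -> caps B=0 W=0
Move 4: W@(0,2) -> caps B=0 W=0
Move 5: B@(3,2) -> caps B=0 W=0
Move 6: W@(2,0) -> caps B=0 W=0
Move 7: B@(2,3) -> caps B=0 W=0
Move 8: W@(0,0) -> caps B=0 W=0
Move 9: B@(2,1) -> caps B=0 W=0
Move 10: W@(1,1) -> caps B=0 W=1
Move 11: B@(3,0) -> caps B=0 W=1

Answer: 0 1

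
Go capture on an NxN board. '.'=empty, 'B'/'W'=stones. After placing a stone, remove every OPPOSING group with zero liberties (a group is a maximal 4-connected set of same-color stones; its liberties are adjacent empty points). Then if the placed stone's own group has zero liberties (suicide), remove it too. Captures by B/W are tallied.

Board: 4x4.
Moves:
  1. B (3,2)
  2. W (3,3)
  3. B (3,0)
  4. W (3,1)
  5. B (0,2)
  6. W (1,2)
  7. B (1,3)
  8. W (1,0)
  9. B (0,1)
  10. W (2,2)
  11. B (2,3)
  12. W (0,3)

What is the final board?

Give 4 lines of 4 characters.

Move 1: B@(3,2) -> caps B=0 W=0
Move 2: W@(3,3) -> caps B=0 W=0
Move 3: B@(3,0) -> caps B=0 W=0
Move 4: W@(3,1) -> caps B=0 W=0
Move 5: B@(0,2) -> caps B=0 W=0
Move 6: W@(1,2) -> caps B=0 W=0
Move 7: B@(1,3) -> caps B=0 W=0
Move 8: W@(1,0) -> caps B=0 W=0
Move 9: B@(0,1) -> caps B=0 W=0
Move 10: W@(2,2) -> caps B=0 W=1
Move 11: B@(2,3) -> caps B=0 W=1
Move 12: W@(0,3) -> caps B=0 W=3

Answer: .BBW
W.W.
..W.
BW.W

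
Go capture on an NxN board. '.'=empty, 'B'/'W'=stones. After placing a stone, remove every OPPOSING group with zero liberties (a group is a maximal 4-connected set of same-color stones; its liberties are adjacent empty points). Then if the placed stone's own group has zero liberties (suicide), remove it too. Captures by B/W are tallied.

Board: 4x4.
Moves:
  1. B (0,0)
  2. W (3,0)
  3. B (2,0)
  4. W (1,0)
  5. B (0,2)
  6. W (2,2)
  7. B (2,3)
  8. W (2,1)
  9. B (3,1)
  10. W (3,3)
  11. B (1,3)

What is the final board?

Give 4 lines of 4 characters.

Move 1: B@(0,0) -> caps B=0 W=0
Move 2: W@(3,0) -> caps B=0 W=0
Move 3: B@(2,0) -> caps B=0 W=0
Move 4: W@(1,0) -> caps B=0 W=0
Move 5: B@(0,2) -> caps B=0 W=0
Move 6: W@(2,2) -> caps B=0 W=0
Move 7: B@(2,3) -> caps B=0 W=0
Move 8: W@(2,1) -> caps B=0 W=1
Move 9: B@(3,1) -> caps B=0 W=1
Move 10: W@(3,3) -> caps B=0 W=1
Move 11: B@(1,3) -> caps B=0 W=1

Answer: B.B.
W..B
.WWB
WB.W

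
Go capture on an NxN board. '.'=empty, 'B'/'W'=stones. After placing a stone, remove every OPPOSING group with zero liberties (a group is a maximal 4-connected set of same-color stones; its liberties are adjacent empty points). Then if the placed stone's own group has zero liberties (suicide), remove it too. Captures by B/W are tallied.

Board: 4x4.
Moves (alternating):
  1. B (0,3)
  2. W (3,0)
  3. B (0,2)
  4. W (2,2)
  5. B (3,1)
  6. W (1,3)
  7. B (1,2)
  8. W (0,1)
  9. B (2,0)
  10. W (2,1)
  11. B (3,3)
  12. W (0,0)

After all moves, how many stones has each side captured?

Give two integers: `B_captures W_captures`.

Move 1: B@(0,3) -> caps B=0 W=0
Move 2: W@(3,0) -> caps B=0 W=0
Move 3: B@(0,2) -> caps B=0 W=0
Move 4: W@(2,2) -> caps B=0 W=0
Move 5: B@(3,1) -> caps B=0 W=0
Move 6: W@(1,3) -> caps B=0 W=0
Move 7: B@(1,2) -> caps B=0 W=0
Move 8: W@(0,1) -> caps B=0 W=0
Move 9: B@(2,0) -> caps B=1 W=0
Move 10: W@(2,1) -> caps B=1 W=0
Move 11: B@(3,3) -> caps B=1 W=0
Move 12: W@(0,0) -> caps B=1 W=0

Answer: 1 0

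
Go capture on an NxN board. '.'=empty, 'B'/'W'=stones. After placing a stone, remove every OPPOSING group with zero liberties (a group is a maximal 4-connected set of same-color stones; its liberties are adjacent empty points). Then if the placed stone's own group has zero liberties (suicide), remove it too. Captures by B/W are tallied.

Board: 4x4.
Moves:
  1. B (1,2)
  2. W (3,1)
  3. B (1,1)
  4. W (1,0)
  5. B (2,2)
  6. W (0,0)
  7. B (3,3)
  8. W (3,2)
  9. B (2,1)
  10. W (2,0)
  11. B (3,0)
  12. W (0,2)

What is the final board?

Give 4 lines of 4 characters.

Move 1: B@(1,2) -> caps B=0 W=0
Move 2: W@(3,1) -> caps B=0 W=0
Move 3: B@(1,1) -> caps B=0 W=0
Move 4: W@(1,0) -> caps B=0 W=0
Move 5: B@(2,2) -> caps B=0 W=0
Move 6: W@(0,0) -> caps B=0 W=0
Move 7: B@(3,3) -> caps B=0 W=0
Move 8: W@(3,2) -> caps B=0 W=0
Move 9: B@(2,1) -> caps B=0 W=0
Move 10: W@(2,0) -> caps B=0 W=0
Move 11: B@(3,0) -> caps B=2 W=0
Move 12: W@(0,2) -> caps B=2 W=0

Answer: W.W.
WBB.
WBB.
B..B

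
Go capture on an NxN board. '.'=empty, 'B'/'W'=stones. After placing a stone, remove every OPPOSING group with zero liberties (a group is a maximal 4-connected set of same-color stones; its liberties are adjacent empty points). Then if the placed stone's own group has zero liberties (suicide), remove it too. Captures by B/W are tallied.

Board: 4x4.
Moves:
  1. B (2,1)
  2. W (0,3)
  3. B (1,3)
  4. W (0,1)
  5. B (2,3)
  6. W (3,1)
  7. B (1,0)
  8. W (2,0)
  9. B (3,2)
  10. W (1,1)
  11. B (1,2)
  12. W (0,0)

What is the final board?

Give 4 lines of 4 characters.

Move 1: B@(2,1) -> caps B=0 W=0
Move 2: W@(0,3) -> caps B=0 W=0
Move 3: B@(1,3) -> caps B=0 W=0
Move 4: W@(0,1) -> caps B=0 W=0
Move 5: B@(2,3) -> caps B=0 W=0
Move 6: W@(3,1) -> caps B=0 W=0
Move 7: B@(1,0) -> caps B=0 W=0
Move 8: W@(2,0) -> caps B=0 W=0
Move 9: B@(3,2) -> caps B=0 W=0
Move 10: W@(1,1) -> caps B=0 W=0
Move 11: B@(1,2) -> caps B=0 W=0
Move 12: W@(0,0) -> caps B=0 W=1

Answer: WW.W
.WBB
WB.B
.WB.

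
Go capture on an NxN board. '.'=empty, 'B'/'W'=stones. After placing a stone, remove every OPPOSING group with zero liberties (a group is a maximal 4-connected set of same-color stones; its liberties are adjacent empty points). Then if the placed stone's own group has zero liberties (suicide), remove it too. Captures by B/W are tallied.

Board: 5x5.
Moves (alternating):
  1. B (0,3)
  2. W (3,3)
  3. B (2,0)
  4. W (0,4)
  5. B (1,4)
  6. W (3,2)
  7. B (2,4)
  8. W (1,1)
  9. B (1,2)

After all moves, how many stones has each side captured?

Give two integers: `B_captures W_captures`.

Move 1: B@(0,3) -> caps B=0 W=0
Move 2: W@(3,3) -> caps B=0 W=0
Move 3: B@(2,0) -> caps B=0 W=0
Move 4: W@(0,4) -> caps B=0 W=0
Move 5: B@(1,4) -> caps B=1 W=0
Move 6: W@(3,2) -> caps B=1 W=0
Move 7: B@(2,4) -> caps B=1 W=0
Move 8: W@(1,1) -> caps B=1 W=0
Move 9: B@(1,2) -> caps B=1 W=0

Answer: 1 0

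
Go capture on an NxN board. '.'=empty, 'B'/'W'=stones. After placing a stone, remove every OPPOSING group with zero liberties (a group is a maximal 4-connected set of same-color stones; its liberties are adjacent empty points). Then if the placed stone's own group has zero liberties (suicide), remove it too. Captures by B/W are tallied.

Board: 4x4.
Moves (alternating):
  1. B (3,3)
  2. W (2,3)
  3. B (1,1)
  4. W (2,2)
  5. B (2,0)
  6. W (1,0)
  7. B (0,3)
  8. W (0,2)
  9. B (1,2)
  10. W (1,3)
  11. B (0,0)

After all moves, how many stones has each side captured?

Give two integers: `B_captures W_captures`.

Move 1: B@(3,3) -> caps B=0 W=0
Move 2: W@(2,3) -> caps B=0 W=0
Move 3: B@(1,1) -> caps B=0 W=0
Move 4: W@(2,2) -> caps B=0 W=0
Move 5: B@(2,0) -> caps B=0 W=0
Move 6: W@(1,0) -> caps B=0 W=0
Move 7: B@(0,3) -> caps B=0 W=0
Move 8: W@(0,2) -> caps B=0 W=0
Move 9: B@(1,2) -> caps B=0 W=0
Move 10: W@(1,3) -> caps B=0 W=1
Move 11: B@(0,0) -> caps B=1 W=1

Answer: 1 1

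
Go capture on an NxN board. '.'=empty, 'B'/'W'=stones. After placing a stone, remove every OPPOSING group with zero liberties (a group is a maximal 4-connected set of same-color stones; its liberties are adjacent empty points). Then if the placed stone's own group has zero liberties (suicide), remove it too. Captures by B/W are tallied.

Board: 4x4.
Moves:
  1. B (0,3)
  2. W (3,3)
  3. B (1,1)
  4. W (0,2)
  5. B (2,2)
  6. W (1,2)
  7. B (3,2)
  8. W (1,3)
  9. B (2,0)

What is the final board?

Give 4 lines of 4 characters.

Answer: ..W.
.BWW
B.B.
..BW

Derivation:
Move 1: B@(0,3) -> caps B=0 W=0
Move 2: W@(3,3) -> caps B=0 W=0
Move 3: B@(1,1) -> caps B=0 W=0
Move 4: W@(0,2) -> caps B=0 W=0
Move 5: B@(2,2) -> caps B=0 W=0
Move 6: W@(1,2) -> caps B=0 W=0
Move 7: B@(3,2) -> caps B=0 W=0
Move 8: W@(1,3) -> caps B=0 W=1
Move 9: B@(2,0) -> caps B=0 W=1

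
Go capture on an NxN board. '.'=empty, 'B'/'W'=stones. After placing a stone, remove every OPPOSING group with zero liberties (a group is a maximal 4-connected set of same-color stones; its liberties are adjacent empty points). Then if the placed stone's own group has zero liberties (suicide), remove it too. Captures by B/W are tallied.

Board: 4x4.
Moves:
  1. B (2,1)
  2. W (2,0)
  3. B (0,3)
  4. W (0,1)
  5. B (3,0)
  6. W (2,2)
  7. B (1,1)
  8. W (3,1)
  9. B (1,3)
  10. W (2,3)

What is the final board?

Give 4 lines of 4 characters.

Answer: .W.B
.B.B
WBWW
.W..

Derivation:
Move 1: B@(2,1) -> caps B=0 W=0
Move 2: W@(2,0) -> caps B=0 W=0
Move 3: B@(0,3) -> caps B=0 W=0
Move 4: W@(0,1) -> caps B=0 W=0
Move 5: B@(3,0) -> caps B=0 W=0
Move 6: W@(2,2) -> caps B=0 W=0
Move 7: B@(1,1) -> caps B=0 W=0
Move 8: W@(3,1) -> caps B=0 W=1
Move 9: B@(1,3) -> caps B=0 W=1
Move 10: W@(2,3) -> caps B=0 W=1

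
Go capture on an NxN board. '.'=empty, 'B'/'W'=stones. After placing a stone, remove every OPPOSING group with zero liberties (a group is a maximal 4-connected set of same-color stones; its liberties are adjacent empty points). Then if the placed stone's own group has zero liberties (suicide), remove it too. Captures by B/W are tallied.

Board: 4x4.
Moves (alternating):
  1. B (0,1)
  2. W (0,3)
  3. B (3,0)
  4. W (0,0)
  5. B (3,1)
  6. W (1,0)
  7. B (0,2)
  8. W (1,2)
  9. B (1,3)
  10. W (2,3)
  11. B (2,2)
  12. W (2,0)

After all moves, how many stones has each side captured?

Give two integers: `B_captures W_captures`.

Answer: 1 0

Derivation:
Move 1: B@(0,1) -> caps B=0 W=0
Move 2: W@(0,3) -> caps B=0 W=0
Move 3: B@(3,0) -> caps B=0 W=0
Move 4: W@(0,0) -> caps B=0 W=0
Move 5: B@(3,1) -> caps B=0 W=0
Move 6: W@(1,0) -> caps B=0 W=0
Move 7: B@(0,2) -> caps B=0 W=0
Move 8: W@(1,2) -> caps B=0 W=0
Move 9: B@(1,3) -> caps B=1 W=0
Move 10: W@(2,3) -> caps B=1 W=0
Move 11: B@(2,2) -> caps B=1 W=0
Move 12: W@(2,0) -> caps B=1 W=0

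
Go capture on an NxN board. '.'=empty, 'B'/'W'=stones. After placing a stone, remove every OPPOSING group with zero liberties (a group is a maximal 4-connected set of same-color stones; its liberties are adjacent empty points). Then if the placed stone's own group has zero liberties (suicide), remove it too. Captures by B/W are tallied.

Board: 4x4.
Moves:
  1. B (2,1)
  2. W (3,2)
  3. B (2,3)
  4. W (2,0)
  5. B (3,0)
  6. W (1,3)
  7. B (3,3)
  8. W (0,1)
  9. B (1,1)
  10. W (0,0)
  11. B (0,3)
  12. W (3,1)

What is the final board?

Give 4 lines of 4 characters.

Move 1: B@(2,1) -> caps B=0 W=0
Move 2: W@(3,2) -> caps B=0 W=0
Move 3: B@(2,3) -> caps B=0 W=0
Move 4: W@(2,0) -> caps B=0 W=0
Move 5: B@(3,0) -> caps B=0 W=0
Move 6: W@(1,3) -> caps B=0 W=0
Move 7: B@(3,3) -> caps B=0 W=0
Move 8: W@(0,1) -> caps B=0 W=0
Move 9: B@(1,1) -> caps B=0 W=0
Move 10: W@(0,0) -> caps B=0 W=0
Move 11: B@(0,3) -> caps B=0 W=0
Move 12: W@(3,1) -> caps B=0 W=1

Answer: WW.B
.B.W
WB.B
.WWB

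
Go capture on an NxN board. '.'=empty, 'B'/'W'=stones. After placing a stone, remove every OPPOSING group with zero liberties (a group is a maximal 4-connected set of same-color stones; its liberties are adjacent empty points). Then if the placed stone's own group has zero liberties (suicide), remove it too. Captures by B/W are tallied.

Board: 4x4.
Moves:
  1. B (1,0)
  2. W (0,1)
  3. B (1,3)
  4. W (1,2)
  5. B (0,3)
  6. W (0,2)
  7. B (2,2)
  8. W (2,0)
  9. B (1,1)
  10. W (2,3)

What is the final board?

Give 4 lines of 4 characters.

Move 1: B@(1,0) -> caps B=0 W=0
Move 2: W@(0,1) -> caps B=0 W=0
Move 3: B@(1,3) -> caps B=0 W=0
Move 4: W@(1,2) -> caps B=0 W=0
Move 5: B@(0,3) -> caps B=0 W=0
Move 6: W@(0,2) -> caps B=0 W=0
Move 7: B@(2,2) -> caps B=0 W=0
Move 8: W@(2,0) -> caps B=0 W=0
Move 9: B@(1,1) -> caps B=0 W=0
Move 10: W@(2,3) -> caps B=0 W=2

Answer: .WW.
BBW.
W.BW
....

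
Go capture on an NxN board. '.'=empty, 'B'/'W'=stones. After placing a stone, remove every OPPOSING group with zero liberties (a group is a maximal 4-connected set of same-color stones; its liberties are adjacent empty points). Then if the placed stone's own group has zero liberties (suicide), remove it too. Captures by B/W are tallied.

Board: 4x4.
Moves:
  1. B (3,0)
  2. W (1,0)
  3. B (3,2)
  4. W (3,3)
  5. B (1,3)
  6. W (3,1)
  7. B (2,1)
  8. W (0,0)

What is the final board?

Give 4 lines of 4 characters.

Move 1: B@(3,0) -> caps B=0 W=0
Move 2: W@(1,0) -> caps B=0 W=0
Move 3: B@(3,2) -> caps B=0 W=0
Move 4: W@(3,3) -> caps B=0 W=0
Move 5: B@(1,3) -> caps B=0 W=0
Move 6: W@(3,1) -> caps B=0 W=0
Move 7: B@(2,1) -> caps B=1 W=0
Move 8: W@(0,0) -> caps B=1 W=0

Answer: W...
W..B
.B..
B.BW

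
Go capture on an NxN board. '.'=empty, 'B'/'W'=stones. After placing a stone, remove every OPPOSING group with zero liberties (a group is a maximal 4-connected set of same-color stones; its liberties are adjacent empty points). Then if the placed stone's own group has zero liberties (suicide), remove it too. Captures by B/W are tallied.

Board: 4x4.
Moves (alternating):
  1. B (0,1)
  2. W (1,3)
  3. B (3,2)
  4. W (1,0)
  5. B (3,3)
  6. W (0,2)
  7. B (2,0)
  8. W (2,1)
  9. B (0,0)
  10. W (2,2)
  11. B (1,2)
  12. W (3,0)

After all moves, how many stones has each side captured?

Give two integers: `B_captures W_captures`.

Answer: 0 1

Derivation:
Move 1: B@(0,1) -> caps B=0 W=0
Move 2: W@(1,3) -> caps B=0 W=0
Move 3: B@(3,2) -> caps B=0 W=0
Move 4: W@(1,0) -> caps B=0 W=0
Move 5: B@(3,3) -> caps B=0 W=0
Move 6: W@(0,2) -> caps B=0 W=0
Move 7: B@(2,0) -> caps B=0 W=0
Move 8: W@(2,1) -> caps B=0 W=0
Move 9: B@(0,0) -> caps B=0 W=0
Move 10: W@(2,2) -> caps B=0 W=0
Move 11: B@(1,2) -> caps B=0 W=0
Move 12: W@(3,0) -> caps B=0 W=1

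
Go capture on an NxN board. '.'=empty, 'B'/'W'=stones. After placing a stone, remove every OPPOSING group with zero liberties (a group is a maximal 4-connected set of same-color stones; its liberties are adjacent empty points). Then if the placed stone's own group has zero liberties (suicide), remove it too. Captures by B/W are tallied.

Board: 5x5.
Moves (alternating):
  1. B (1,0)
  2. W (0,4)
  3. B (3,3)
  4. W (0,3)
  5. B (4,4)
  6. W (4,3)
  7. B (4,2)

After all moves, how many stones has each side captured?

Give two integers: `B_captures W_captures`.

Move 1: B@(1,0) -> caps B=0 W=0
Move 2: W@(0,4) -> caps B=0 W=0
Move 3: B@(3,3) -> caps B=0 W=0
Move 4: W@(0,3) -> caps B=0 W=0
Move 5: B@(4,4) -> caps B=0 W=0
Move 6: W@(4,3) -> caps B=0 W=0
Move 7: B@(4,2) -> caps B=1 W=0

Answer: 1 0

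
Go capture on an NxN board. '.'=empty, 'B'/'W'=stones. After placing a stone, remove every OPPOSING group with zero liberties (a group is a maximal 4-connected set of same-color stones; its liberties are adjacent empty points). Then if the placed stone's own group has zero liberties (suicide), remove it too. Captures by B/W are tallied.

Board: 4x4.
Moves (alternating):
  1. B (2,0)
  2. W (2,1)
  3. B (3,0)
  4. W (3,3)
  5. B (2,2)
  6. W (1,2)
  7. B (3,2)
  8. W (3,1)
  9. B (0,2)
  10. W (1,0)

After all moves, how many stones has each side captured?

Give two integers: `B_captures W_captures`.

Move 1: B@(2,0) -> caps B=0 W=0
Move 2: W@(2,1) -> caps B=0 W=0
Move 3: B@(3,0) -> caps B=0 W=0
Move 4: W@(3,3) -> caps B=0 W=0
Move 5: B@(2,2) -> caps B=0 W=0
Move 6: W@(1,2) -> caps B=0 W=0
Move 7: B@(3,2) -> caps B=0 W=0
Move 8: W@(3,1) -> caps B=0 W=0
Move 9: B@(0,2) -> caps B=0 W=0
Move 10: W@(1,0) -> caps B=0 W=2

Answer: 0 2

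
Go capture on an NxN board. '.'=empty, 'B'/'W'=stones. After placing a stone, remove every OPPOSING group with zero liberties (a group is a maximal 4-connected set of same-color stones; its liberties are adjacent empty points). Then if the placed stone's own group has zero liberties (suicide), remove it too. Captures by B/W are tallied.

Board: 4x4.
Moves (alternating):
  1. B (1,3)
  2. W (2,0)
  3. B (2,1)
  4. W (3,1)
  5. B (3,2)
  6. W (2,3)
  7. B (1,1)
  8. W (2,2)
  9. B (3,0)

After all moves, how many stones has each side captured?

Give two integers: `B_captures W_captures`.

Answer: 1 0

Derivation:
Move 1: B@(1,3) -> caps B=0 W=0
Move 2: W@(2,0) -> caps B=0 W=0
Move 3: B@(2,1) -> caps B=0 W=0
Move 4: W@(3,1) -> caps B=0 W=0
Move 5: B@(3,2) -> caps B=0 W=0
Move 6: W@(2,3) -> caps B=0 W=0
Move 7: B@(1,1) -> caps B=0 W=0
Move 8: W@(2,2) -> caps B=0 W=0
Move 9: B@(3,0) -> caps B=1 W=0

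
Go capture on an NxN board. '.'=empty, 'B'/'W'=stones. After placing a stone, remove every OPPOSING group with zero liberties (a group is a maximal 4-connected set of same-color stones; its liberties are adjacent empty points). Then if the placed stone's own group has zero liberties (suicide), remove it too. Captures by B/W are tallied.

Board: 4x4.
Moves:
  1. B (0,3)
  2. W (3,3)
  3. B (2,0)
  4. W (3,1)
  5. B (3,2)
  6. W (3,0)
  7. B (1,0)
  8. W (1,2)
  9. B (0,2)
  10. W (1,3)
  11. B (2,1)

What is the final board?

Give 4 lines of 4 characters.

Answer: ..BB
B.WW
BB..
..BW

Derivation:
Move 1: B@(0,3) -> caps B=0 W=0
Move 2: W@(3,3) -> caps B=0 W=0
Move 3: B@(2,0) -> caps B=0 W=0
Move 4: W@(3,1) -> caps B=0 W=0
Move 5: B@(3,2) -> caps B=0 W=0
Move 6: W@(3,0) -> caps B=0 W=0
Move 7: B@(1,0) -> caps B=0 W=0
Move 8: W@(1,2) -> caps B=0 W=0
Move 9: B@(0,2) -> caps B=0 W=0
Move 10: W@(1,3) -> caps B=0 W=0
Move 11: B@(2,1) -> caps B=2 W=0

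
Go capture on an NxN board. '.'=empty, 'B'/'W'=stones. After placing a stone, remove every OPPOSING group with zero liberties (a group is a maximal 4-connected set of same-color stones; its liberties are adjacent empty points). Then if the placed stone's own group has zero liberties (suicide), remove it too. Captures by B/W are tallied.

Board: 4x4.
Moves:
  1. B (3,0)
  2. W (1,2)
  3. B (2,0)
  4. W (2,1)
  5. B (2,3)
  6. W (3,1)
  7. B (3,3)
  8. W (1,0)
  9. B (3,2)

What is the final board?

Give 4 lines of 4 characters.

Answer: ....
W.W.
.W.B
.WBB

Derivation:
Move 1: B@(3,0) -> caps B=0 W=0
Move 2: W@(1,2) -> caps B=0 W=0
Move 3: B@(2,0) -> caps B=0 W=0
Move 4: W@(2,1) -> caps B=0 W=0
Move 5: B@(2,3) -> caps B=0 W=0
Move 6: W@(3,1) -> caps B=0 W=0
Move 7: B@(3,3) -> caps B=0 W=0
Move 8: W@(1,0) -> caps B=0 W=2
Move 9: B@(3,2) -> caps B=0 W=2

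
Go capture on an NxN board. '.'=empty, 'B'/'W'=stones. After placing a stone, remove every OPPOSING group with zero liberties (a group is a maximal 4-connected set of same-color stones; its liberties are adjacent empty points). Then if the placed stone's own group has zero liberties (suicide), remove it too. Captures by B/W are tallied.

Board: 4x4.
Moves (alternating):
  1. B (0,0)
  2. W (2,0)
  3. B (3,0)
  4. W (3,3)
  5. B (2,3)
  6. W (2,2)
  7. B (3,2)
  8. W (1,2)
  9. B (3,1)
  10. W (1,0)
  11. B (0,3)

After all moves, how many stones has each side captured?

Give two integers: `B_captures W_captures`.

Move 1: B@(0,0) -> caps B=0 W=0
Move 2: W@(2,0) -> caps B=0 W=0
Move 3: B@(3,0) -> caps B=0 W=0
Move 4: W@(3,3) -> caps B=0 W=0
Move 5: B@(2,3) -> caps B=0 W=0
Move 6: W@(2,2) -> caps B=0 W=0
Move 7: B@(3,2) -> caps B=1 W=0
Move 8: W@(1,2) -> caps B=1 W=0
Move 9: B@(3,1) -> caps B=1 W=0
Move 10: W@(1,0) -> caps B=1 W=0
Move 11: B@(0,3) -> caps B=1 W=0

Answer: 1 0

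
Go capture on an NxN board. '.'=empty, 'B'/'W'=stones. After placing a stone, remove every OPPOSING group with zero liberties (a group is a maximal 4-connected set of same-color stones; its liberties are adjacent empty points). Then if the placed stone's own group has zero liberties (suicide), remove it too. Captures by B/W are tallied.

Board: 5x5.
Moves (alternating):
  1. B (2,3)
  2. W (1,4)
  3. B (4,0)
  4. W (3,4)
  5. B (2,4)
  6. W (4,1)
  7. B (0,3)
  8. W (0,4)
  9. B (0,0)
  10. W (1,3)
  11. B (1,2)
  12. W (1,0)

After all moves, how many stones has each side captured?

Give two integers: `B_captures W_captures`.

Answer: 3 0

Derivation:
Move 1: B@(2,3) -> caps B=0 W=0
Move 2: W@(1,4) -> caps B=0 W=0
Move 3: B@(4,0) -> caps B=0 W=0
Move 4: W@(3,4) -> caps B=0 W=0
Move 5: B@(2,4) -> caps B=0 W=0
Move 6: W@(4,1) -> caps B=0 W=0
Move 7: B@(0,3) -> caps B=0 W=0
Move 8: W@(0,4) -> caps B=0 W=0
Move 9: B@(0,0) -> caps B=0 W=0
Move 10: W@(1,3) -> caps B=0 W=0
Move 11: B@(1,2) -> caps B=3 W=0
Move 12: W@(1,0) -> caps B=3 W=0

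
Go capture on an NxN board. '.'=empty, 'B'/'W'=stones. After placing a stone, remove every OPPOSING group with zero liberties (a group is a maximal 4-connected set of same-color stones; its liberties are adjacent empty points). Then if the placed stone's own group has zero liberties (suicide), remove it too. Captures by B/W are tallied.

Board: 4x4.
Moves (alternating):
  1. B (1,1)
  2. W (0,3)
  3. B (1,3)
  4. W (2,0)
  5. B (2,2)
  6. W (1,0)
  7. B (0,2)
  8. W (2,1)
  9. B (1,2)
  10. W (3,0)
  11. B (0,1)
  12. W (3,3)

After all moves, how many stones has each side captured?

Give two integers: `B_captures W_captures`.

Move 1: B@(1,1) -> caps B=0 W=0
Move 2: W@(0,3) -> caps B=0 W=0
Move 3: B@(1,3) -> caps B=0 W=0
Move 4: W@(2,0) -> caps B=0 W=0
Move 5: B@(2,2) -> caps B=0 W=0
Move 6: W@(1,0) -> caps B=0 W=0
Move 7: B@(0,2) -> caps B=1 W=0
Move 8: W@(2,1) -> caps B=1 W=0
Move 9: B@(1,2) -> caps B=1 W=0
Move 10: W@(3,0) -> caps B=1 W=0
Move 11: B@(0,1) -> caps B=1 W=0
Move 12: W@(3,3) -> caps B=1 W=0

Answer: 1 0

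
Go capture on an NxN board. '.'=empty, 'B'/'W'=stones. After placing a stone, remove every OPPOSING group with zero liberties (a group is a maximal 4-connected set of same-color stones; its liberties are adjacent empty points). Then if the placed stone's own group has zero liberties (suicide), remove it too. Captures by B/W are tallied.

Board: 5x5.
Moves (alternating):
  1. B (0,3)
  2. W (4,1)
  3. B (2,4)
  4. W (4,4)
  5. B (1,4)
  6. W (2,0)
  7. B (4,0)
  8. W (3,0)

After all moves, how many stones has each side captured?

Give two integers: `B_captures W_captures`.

Move 1: B@(0,3) -> caps B=0 W=0
Move 2: W@(4,1) -> caps B=0 W=0
Move 3: B@(2,4) -> caps B=0 W=0
Move 4: W@(4,4) -> caps B=0 W=0
Move 5: B@(1,4) -> caps B=0 W=0
Move 6: W@(2,0) -> caps B=0 W=0
Move 7: B@(4,0) -> caps B=0 W=0
Move 8: W@(3,0) -> caps B=0 W=1

Answer: 0 1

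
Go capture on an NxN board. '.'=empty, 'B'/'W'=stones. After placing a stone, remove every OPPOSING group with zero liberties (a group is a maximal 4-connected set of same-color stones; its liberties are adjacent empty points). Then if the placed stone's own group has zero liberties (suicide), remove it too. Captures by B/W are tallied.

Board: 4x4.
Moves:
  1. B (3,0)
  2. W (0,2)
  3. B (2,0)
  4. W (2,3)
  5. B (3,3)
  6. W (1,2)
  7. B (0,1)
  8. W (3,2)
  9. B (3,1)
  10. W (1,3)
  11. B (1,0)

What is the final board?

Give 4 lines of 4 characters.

Move 1: B@(3,0) -> caps B=0 W=0
Move 2: W@(0,2) -> caps B=0 W=0
Move 3: B@(2,0) -> caps B=0 W=0
Move 4: W@(2,3) -> caps B=0 W=0
Move 5: B@(3,3) -> caps B=0 W=0
Move 6: W@(1,2) -> caps B=0 W=0
Move 7: B@(0,1) -> caps B=0 W=0
Move 8: W@(3,2) -> caps B=0 W=1
Move 9: B@(3,1) -> caps B=0 W=1
Move 10: W@(1,3) -> caps B=0 W=1
Move 11: B@(1,0) -> caps B=0 W=1

Answer: .BW.
B.WW
B..W
BBW.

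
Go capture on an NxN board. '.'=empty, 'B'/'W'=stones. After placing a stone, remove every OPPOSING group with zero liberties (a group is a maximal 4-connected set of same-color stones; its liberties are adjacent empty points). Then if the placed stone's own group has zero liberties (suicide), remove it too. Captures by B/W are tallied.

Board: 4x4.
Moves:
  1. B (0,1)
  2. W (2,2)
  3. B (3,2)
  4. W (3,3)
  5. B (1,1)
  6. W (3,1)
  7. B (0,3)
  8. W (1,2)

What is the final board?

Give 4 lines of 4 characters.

Move 1: B@(0,1) -> caps B=0 W=0
Move 2: W@(2,2) -> caps B=0 W=0
Move 3: B@(3,2) -> caps B=0 W=0
Move 4: W@(3,3) -> caps B=0 W=0
Move 5: B@(1,1) -> caps B=0 W=0
Move 6: W@(3,1) -> caps B=0 W=1
Move 7: B@(0,3) -> caps B=0 W=1
Move 8: W@(1,2) -> caps B=0 W=1

Answer: .B.B
.BW.
..W.
.W.W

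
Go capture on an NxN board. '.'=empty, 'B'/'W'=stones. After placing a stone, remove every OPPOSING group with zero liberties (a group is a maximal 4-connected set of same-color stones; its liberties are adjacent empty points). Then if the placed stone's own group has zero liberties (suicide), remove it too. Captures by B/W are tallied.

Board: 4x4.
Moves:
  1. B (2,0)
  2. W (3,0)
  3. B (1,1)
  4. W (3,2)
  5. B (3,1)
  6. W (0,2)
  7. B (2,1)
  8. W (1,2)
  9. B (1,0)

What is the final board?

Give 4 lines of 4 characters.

Answer: ..W.
BBW.
BB..
.BW.

Derivation:
Move 1: B@(2,0) -> caps B=0 W=0
Move 2: W@(3,0) -> caps B=0 W=0
Move 3: B@(1,1) -> caps B=0 W=0
Move 4: W@(3,2) -> caps B=0 W=0
Move 5: B@(3,1) -> caps B=1 W=0
Move 6: W@(0,2) -> caps B=1 W=0
Move 7: B@(2,1) -> caps B=1 W=0
Move 8: W@(1,2) -> caps B=1 W=0
Move 9: B@(1,0) -> caps B=1 W=0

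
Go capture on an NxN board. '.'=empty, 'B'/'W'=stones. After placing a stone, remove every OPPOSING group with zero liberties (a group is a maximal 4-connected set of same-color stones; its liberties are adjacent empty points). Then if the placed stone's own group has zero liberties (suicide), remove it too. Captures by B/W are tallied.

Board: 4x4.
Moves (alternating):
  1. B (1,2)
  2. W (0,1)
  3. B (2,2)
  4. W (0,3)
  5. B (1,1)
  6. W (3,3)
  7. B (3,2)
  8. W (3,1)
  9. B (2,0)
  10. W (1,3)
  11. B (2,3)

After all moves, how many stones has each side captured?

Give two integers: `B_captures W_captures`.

Answer: 1 0

Derivation:
Move 1: B@(1,2) -> caps B=0 W=0
Move 2: W@(0,1) -> caps B=0 W=0
Move 3: B@(2,2) -> caps B=0 W=0
Move 4: W@(0,3) -> caps B=0 W=0
Move 5: B@(1,1) -> caps B=0 W=0
Move 6: W@(3,3) -> caps B=0 W=0
Move 7: B@(3,2) -> caps B=0 W=0
Move 8: W@(3,1) -> caps B=0 W=0
Move 9: B@(2,0) -> caps B=0 W=0
Move 10: W@(1,3) -> caps B=0 W=0
Move 11: B@(2,3) -> caps B=1 W=0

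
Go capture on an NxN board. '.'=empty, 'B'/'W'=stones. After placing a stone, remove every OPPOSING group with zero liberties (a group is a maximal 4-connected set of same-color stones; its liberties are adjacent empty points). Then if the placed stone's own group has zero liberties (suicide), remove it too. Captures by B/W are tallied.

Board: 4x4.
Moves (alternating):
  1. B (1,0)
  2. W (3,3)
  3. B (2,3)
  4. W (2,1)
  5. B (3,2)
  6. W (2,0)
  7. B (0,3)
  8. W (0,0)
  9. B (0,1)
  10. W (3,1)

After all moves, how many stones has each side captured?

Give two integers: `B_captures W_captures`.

Move 1: B@(1,0) -> caps B=0 W=0
Move 2: W@(3,3) -> caps B=0 W=0
Move 3: B@(2,3) -> caps B=0 W=0
Move 4: W@(2,1) -> caps B=0 W=0
Move 5: B@(3,2) -> caps B=1 W=0
Move 6: W@(2,0) -> caps B=1 W=0
Move 7: B@(0,3) -> caps B=1 W=0
Move 8: W@(0,0) -> caps B=1 W=0
Move 9: B@(0,1) -> caps B=2 W=0
Move 10: W@(3,1) -> caps B=2 W=0

Answer: 2 0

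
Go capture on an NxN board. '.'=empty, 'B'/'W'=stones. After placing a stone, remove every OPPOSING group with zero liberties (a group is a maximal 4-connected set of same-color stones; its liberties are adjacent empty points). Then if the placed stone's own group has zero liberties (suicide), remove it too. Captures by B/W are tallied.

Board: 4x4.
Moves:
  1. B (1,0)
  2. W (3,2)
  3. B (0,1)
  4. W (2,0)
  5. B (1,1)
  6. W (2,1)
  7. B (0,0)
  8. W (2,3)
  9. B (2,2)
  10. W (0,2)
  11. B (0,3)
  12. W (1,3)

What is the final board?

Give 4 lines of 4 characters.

Answer: BBW.
BB.W
WWBW
..W.

Derivation:
Move 1: B@(1,0) -> caps B=0 W=0
Move 2: W@(3,2) -> caps B=0 W=0
Move 3: B@(0,1) -> caps B=0 W=0
Move 4: W@(2,0) -> caps B=0 W=0
Move 5: B@(1,1) -> caps B=0 W=0
Move 6: W@(2,1) -> caps B=0 W=0
Move 7: B@(0,0) -> caps B=0 W=0
Move 8: W@(2,3) -> caps B=0 W=0
Move 9: B@(2,2) -> caps B=0 W=0
Move 10: W@(0,2) -> caps B=0 W=0
Move 11: B@(0,3) -> caps B=0 W=0
Move 12: W@(1,3) -> caps B=0 W=1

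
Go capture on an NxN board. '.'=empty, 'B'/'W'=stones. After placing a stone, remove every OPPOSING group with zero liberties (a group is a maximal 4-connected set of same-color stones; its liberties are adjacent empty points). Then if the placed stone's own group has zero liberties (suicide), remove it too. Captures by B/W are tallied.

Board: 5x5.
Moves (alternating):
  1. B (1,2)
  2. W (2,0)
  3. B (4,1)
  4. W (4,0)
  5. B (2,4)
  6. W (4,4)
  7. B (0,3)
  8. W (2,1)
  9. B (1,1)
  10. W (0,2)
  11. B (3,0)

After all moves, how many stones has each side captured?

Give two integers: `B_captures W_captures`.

Answer: 1 0

Derivation:
Move 1: B@(1,2) -> caps B=0 W=0
Move 2: W@(2,0) -> caps B=0 W=0
Move 3: B@(4,1) -> caps B=0 W=0
Move 4: W@(4,0) -> caps B=0 W=0
Move 5: B@(2,4) -> caps B=0 W=0
Move 6: W@(4,4) -> caps B=0 W=0
Move 7: B@(0,3) -> caps B=0 W=0
Move 8: W@(2,1) -> caps B=0 W=0
Move 9: B@(1,1) -> caps B=0 W=0
Move 10: W@(0,2) -> caps B=0 W=0
Move 11: B@(3,0) -> caps B=1 W=0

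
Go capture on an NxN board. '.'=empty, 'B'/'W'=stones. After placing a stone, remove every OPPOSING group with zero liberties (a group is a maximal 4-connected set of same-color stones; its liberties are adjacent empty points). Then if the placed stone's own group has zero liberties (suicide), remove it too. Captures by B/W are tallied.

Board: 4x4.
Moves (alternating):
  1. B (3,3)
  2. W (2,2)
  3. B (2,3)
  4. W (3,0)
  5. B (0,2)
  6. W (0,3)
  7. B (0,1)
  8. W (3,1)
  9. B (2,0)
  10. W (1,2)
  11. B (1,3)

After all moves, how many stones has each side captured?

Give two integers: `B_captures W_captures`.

Answer: 1 0

Derivation:
Move 1: B@(3,3) -> caps B=0 W=0
Move 2: W@(2,2) -> caps B=0 W=0
Move 3: B@(2,3) -> caps B=0 W=0
Move 4: W@(3,0) -> caps B=0 W=0
Move 5: B@(0,2) -> caps B=0 W=0
Move 6: W@(0,3) -> caps B=0 W=0
Move 7: B@(0,1) -> caps B=0 W=0
Move 8: W@(3,1) -> caps B=0 W=0
Move 9: B@(2,0) -> caps B=0 W=0
Move 10: W@(1,2) -> caps B=0 W=0
Move 11: B@(1,3) -> caps B=1 W=0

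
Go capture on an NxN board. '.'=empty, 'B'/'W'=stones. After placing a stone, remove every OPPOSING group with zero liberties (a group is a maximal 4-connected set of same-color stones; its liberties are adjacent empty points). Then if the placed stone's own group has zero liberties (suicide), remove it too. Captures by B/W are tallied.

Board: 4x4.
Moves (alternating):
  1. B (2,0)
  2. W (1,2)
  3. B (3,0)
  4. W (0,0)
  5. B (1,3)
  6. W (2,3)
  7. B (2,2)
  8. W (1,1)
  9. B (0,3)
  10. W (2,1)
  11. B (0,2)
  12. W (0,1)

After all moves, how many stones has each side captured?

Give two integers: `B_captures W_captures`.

Answer: 0 3

Derivation:
Move 1: B@(2,0) -> caps B=0 W=0
Move 2: W@(1,2) -> caps B=0 W=0
Move 3: B@(3,0) -> caps B=0 W=0
Move 4: W@(0,0) -> caps B=0 W=0
Move 5: B@(1,3) -> caps B=0 W=0
Move 6: W@(2,3) -> caps B=0 W=0
Move 7: B@(2,2) -> caps B=0 W=0
Move 8: W@(1,1) -> caps B=0 W=0
Move 9: B@(0,3) -> caps B=0 W=0
Move 10: W@(2,1) -> caps B=0 W=0
Move 11: B@(0,2) -> caps B=0 W=0
Move 12: W@(0,1) -> caps B=0 W=3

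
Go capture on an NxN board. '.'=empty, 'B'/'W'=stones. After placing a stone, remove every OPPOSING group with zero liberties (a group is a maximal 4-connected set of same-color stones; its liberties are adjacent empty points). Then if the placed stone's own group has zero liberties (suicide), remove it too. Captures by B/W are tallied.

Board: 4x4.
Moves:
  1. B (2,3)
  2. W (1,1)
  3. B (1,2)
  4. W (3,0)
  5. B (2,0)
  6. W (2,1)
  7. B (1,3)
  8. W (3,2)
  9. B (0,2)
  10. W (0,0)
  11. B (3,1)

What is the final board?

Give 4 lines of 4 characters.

Move 1: B@(2,3) -> caps B=0 W=0
Move 2: W@(1,1) -> caps B=0 W=0
Move 3: B@(1,2) -> caps B=0 W=0
Move 4: W@(3,0) -> caps B=0 W=0
Move 5: B@(2,0) -> caps B=0 W=0
Move 6: W@(2,1) -> caps B=0 W=0
Move 7: B@(1,3) -> caps B=0 W=0
Move 8: W@(3,2) -> caps B=0 W=0
Move 9: B@(0,2) -> caps B=0 W=0
Move 10: W@(0,0) -> caps B=0 W=0
Move 11: B@(3,1) -> caps B=1 W=0

Answer: W.B.
.WBB
BW.B
.BW.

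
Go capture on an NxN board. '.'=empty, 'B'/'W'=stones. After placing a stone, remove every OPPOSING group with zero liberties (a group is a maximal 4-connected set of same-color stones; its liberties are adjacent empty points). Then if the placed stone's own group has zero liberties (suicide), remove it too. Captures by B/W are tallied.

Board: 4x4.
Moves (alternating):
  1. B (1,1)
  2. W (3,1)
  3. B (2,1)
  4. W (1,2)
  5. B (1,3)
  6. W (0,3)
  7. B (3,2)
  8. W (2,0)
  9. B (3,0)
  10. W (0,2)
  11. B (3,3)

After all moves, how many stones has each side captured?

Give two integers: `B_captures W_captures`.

Move 1: B@(1,1) -> caps B=0 W=0
Move 2: W@(3,1) -> caps B=0 W=0
Move 3: B@(2,1) -> caps B=0 W=0
Move 4: W@(1,2) -> caps B=0 W=0
Move 5: B@(1,3) -> caps B=0 W=0
Move 6: W@(0,3) -> caps B=0 W=0
Move 7: B@(3,2) -> caps B=0 W=0
Move 8: W@(2,0) -> caps B=0 W=0
Move 9: B@(3,0) -> caps B=1 W=0
Move 10: W@(0,2) -> caps B=1 W=0
Move 11: B@(3,3) -> caps B=1 W=0

Answer: 1 0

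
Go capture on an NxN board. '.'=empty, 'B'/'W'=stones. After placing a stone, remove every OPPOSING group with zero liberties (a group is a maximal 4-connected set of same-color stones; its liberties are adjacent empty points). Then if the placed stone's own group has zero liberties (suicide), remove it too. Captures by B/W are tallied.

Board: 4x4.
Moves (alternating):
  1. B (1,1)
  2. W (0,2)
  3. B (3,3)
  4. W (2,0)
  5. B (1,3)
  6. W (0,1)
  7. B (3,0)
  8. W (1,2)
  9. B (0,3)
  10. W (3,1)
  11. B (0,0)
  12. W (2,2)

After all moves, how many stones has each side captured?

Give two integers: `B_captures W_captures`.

Answer: 0 1

Derivation:
Move 1: B@(1,1) -> caps B=0 W=0
Move 2: W@(0,2) -> caps B=0 W=0
Move 3: B@(3,3) -> caps B=0 W=0
Move 4: W@(2,0) -> caps B=0 W=0
Move 5: B@(1,3) -> caps B=0 W=0
Move 6: W@(0,1) -> caps B=0 W=0
Move 7: B@(3,0) -> caps B=0 W=0
Move 8: W@(1,2) -> caps B=0 W=0
Move 9: B@(0,3) -> caps B=0 W=0
Move 10: W@(3,1) -> caps B=0 W=1
Move 11: B@(0,0) -> caps B=0 W=1
Move 12: W@(2,2) -> caps B=0 W=1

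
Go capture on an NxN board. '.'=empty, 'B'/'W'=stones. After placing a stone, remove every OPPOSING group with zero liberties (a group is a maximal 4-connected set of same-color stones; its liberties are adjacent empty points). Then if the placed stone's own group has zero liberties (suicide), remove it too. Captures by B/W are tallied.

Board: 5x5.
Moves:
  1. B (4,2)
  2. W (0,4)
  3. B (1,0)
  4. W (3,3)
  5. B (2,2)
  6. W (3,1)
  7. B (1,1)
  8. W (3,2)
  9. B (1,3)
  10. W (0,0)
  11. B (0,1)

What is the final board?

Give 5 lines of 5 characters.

Move 1: B@(4,2) -> caps B=0 W=0
Move 2: W@(0,4) -> caps B=0 W=0
Move 3: B@(1,0) -> caps B=0 W=0
Move 4: W@(3,3) -> caps B=0 W=0
Move 5: B@(2,2) -> caps B=0 W=0
Move 6: W@(3,1) -> caps B=0 W=0
Move 7: B@(1,1) -> caps B=0 W=0
Move 8: W@(3,2) -> caps B=0 W=0
Move 9: B@(1,3) -> caps B=0 W=0
Move 10: W@(0,0) -> caps B=0 W=0
Move 11: B@(0,1) -> caps B=1 W=0

Answer: .B..W
BB.B.
..B..
.WWW.
..B..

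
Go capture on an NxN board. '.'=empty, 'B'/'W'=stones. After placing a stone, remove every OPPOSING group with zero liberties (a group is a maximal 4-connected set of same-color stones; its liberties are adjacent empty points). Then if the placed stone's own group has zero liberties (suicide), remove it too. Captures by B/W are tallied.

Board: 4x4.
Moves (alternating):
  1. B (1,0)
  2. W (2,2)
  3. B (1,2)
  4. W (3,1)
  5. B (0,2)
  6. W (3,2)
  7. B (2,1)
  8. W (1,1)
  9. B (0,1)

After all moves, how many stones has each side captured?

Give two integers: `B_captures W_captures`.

Move 1: B@(1,0) -> caps B=0 W=0
Move 2: W@(2,2) -> caps B=0 W=0
Move 3: B@(1,2) -> caps B=0 W=0
Move 4: W@(3,1) -> caps B=0 W=0
Move 5: B@(0,2) -> caps B=0 W=0
Move 6: W@(3,2) -> caps B=0 W=0
Move 7: B@(2,1) -> caps B=0 W=0
Move 8: W@(1,1) -> caps B=0 W=0
Move 9: B@(0,1) -> caps B=1 W=0

Answer: 1 0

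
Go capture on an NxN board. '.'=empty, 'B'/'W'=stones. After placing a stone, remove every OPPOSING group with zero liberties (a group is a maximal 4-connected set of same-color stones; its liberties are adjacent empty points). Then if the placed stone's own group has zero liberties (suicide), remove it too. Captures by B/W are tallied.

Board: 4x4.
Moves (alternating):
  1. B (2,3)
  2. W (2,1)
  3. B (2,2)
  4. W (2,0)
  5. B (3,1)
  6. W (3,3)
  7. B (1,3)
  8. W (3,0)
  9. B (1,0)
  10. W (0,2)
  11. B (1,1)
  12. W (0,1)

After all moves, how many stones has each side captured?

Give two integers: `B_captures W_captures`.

Answer: 3 0

Derivation:
Move 1: B@(2,3) -> caps B=0 W=0
Move 2: W@(2,1) -> caps B=0 W=0
Move 3: B@(2,2) -> caps B=0 W=0
Move 4: W@(2,0) -> caps B=0 W=0
Move 5: B@(3,1) -> caps B=0 W=0
Move 6: W@(3,3) -> caps B=0 W=0
Move 7: B@(1,3) -> caps B=0 W=0
Move 8: W@(3,0) -> caps B=0 W=0
Move 9: B@(1,0) -> caps B=0 W=0
Move 10: W@(0,2) -> caps B=0 W=0
Move 11: B@(1,1) -> caps B=3 W=0
Move 12: W@(0,1) -> caps B=3 W=0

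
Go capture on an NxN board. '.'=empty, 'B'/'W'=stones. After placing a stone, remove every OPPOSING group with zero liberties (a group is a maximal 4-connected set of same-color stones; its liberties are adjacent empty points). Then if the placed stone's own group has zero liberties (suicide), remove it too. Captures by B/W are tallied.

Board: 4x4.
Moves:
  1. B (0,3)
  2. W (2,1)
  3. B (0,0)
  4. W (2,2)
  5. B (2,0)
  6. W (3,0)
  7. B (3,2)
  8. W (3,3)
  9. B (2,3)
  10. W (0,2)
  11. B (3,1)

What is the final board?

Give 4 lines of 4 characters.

Move 1: B@(0,3) -> caps B=0 W=0
Move 2: W@(2,1) -> caps B=0 W=0
Move 3: B@(0,0) -> caps B=0 W=0
Move 4: W@(2,2) -> caps B=0 W=0
Move 5: B@(2,0) -> caps B=0 W=0
Move 6: W@(3,0) -> caps B=0 W=0
Move 7: B@(3,2) -> caps B=0 W=0
Move 8: W@(3,3) -> caps B=0 W=0
Move 9: B@(2,3) -> caps B=1 W=0
Move 10: W@(0,2) -> caps B=1 W=0
Move 11: B@(3,1) -> caps B=2 W=0

Answer: B.WB
....
BWWB
.BB.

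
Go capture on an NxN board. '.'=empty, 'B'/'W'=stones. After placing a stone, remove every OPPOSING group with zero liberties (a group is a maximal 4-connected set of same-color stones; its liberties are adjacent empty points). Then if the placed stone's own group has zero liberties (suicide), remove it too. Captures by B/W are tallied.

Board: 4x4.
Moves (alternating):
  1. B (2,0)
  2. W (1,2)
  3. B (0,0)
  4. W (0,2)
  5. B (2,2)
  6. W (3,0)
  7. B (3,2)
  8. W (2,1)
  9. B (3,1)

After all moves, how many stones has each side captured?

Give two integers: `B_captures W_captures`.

Answer: 1 0

Derivation:
Move 1: B@(2,0) -> caps B=0 W=0
Move 2: W@(1,2) -> caps B=0 W=0
Move 3: B@(0,0) -> caps B=0 W=0
Move 4: W@(0,2) -> caps B=0 W=0
Move 5: B@(2,2) -> caps B=0 W=0
Move 6: W@(3,0) -> caps B=0 W=0
Move 7: B@(3,2) -> caps B=0 W=0
Move 8: W@(2,1) -> caps B=0 W=0
Move 9: B@(3,1) -> caps B=1 W=0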